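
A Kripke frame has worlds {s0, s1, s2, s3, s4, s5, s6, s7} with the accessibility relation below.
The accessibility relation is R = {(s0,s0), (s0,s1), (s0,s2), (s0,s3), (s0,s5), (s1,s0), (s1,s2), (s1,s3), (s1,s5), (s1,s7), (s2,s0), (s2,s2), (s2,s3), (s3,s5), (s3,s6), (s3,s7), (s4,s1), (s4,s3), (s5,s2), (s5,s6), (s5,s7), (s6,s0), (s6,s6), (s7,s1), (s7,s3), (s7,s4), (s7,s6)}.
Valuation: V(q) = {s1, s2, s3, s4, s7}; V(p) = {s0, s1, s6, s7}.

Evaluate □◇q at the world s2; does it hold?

Yes

At s2: □◇q requires ◇q at every successor {s0, s2, s3}.
    At s0: ◇q requires q at some successor in {s0, s1, s2, s3, s5}.
      q holds at s1, so ◇q is true at s0.
    At s2: ◇q requires q at some successor in {s0, s2, s3}.
      q holds at s2, so ◇q is true at s2.
    At s3: ◇q requires q at some successor in {s5, s6, s7}.
      q holds at s7, so ◇q is true at s3.
So □◇q is true at s2.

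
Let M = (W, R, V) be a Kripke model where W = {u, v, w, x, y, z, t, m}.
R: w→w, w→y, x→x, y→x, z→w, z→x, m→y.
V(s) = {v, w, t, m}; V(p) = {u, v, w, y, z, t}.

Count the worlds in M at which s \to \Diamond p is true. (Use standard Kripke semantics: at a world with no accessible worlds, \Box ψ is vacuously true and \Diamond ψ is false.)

6

Recall that \Diamond ψ holds at a world iff ψ holds at some accessible world.
Let φ = s \to \Diamond p. Evaluate φ at each world:
  u (successors ∅): φ is true.
  v (successors ∅): φ is false.
  w (successors {w, y}): φ is true.
  x (successors {x}): φ is true.
  y (successors {x}): φ is true.
  z (successors {w, x}): φ is true.
  t (successors ∅): φ is false.
  m (successors {y}): φ is true.
For instance, at x:
  At x: s is false, \Diamond p is false, so s \to \Diamond p is true.
    At x: \Diamond p requires p at some successor in {x}.
      At x: p is false.
    So \Diamond p is false at x.
Satisfying worlds: {u, w, x, y, z, m}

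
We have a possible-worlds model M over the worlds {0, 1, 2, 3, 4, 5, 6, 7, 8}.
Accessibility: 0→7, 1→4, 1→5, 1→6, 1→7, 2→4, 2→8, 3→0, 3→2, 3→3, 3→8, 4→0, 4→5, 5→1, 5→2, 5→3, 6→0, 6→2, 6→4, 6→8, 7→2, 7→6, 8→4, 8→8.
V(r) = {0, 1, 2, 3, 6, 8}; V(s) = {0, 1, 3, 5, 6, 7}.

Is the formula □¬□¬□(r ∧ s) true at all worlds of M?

Let φ = □¬□¬□(r ∧ s). Evaluate φ at each world:
  0 (successors {7}): φ is false.
  1 (successors {4, 5, 6, 7}): φ is false.
  2 (successors {4, 8}): φ is false.
  3 (successors {0, 2, 3, 8}): φ is false.
  4 (successors {0, 5}): φ is false.
  5 (successors {1, 2, 3}): φ is false.
  6 (successors {0, 2, 4, 8}): φ is false.
  7 (successors {2, 6}): φ is false.
  8 (successors {4, 8}): φ is false.
Detail at 0 (counterexample):
  At 0: □¬□¬□(r ∧ s) requires ¬□¬□(r ∧ s) at every successor {7}.
    ¬□¬□(r ∧ s) fails at 7, so □¬□¬□(r ∧ s) is false at 0.
      At 7: □¬□(r ∧ s) is true, so ¬□¬□(r ∧ s) is false.

No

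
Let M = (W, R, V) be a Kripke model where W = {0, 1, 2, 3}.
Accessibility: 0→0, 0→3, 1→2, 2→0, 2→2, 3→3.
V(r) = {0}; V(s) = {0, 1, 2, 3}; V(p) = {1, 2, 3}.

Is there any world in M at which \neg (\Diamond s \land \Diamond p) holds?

Recall that \Diamond ψ holds at a world iff ψ holds at some accessible world.
Let φ = \neg (\Diamond s \land \Diamond p). Evaluate φ at each world:
  0 (successors {0, 3}): φ is false.
  1 (successors {2}): φ is false.
  2 (successors {0, 2}): φ is false.
  3 (successors {3}): φ is false.
For instance, at 1:
  At 1: \Diamond s \land \Diamond p is true, so \neg (\Diamond s \land \Diamond p) is false.
    At 1: \Diamond s is true, \Diamond p is true, so \Diamond s \land \Diamond p is true.
      At 1: \Diamond s requires s at some successor in {2}.
        s holds at 2, so \Diamond s is true at 1.
      At 1: \Diamond p requires p at some successor in {2}.
        p holds at 2, so \Diamond p is true at 1.

No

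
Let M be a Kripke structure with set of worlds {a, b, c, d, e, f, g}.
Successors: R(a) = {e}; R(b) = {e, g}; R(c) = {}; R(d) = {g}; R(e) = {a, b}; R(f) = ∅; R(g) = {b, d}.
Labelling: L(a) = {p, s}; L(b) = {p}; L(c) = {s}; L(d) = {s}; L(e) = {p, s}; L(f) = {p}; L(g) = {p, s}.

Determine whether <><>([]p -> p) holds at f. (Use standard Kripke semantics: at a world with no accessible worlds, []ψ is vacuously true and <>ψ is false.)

No

At f: no accessible worlds, so <><>([]p -> p) is false.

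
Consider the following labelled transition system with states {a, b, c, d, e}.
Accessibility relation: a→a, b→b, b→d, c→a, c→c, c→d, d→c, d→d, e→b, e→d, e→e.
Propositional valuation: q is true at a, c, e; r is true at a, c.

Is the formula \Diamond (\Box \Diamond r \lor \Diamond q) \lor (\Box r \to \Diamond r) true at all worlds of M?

Yes

Let φ = \Diamond (\Box \Diamond r \lor \Diamond q) \lor (\Box r \to \Diamond r). Evaluate φ at each world:
  a (successors {a}): φ is true.
  b (successors {b, d}): φ is true.
  c (successors {a, c, d}): φ is true.
  d (successors {c, d}): φ is true.
  e (successors {b, d, e}): φ is true.
For instance, at b:
  At b: \Diamond (\Box \Diamond r \lor \Diamond q) is true, \Box r \to \Diamond r is true, so \Diamond (\Box \Diamond r \lor \Diamond q) \lor (\Box r \to \Diamond r) is true.
    At b: \Diamond (\Box \Diamond r \lor \Diamond q) requires \Box \Diamond r \lor \Diamond q at some successor in {b, d}.
      \Box \Diamond r \lor \Diamond q holds at d, so \Diamond (\Box \Diamond r \lor \Diamond q) is true at b.
    At b: \Box r is false, \Diamond r is false, so \Box r \to \Diamond r is true.
      At b: \Box r requires r at every successor {b, d}.
        r fails at b, so \Box r is false at b.
      At b: \Diamond r requires r at some successor in {b, d}.
        At b: r is false.
        At d: r is false.
      So \Diamond r is false at b.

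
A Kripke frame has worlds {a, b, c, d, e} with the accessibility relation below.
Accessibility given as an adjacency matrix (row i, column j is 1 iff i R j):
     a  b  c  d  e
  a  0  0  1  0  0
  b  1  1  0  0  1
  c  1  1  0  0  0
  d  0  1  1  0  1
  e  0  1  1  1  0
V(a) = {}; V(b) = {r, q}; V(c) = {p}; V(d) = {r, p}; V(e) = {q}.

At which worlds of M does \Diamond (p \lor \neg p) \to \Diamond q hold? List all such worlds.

b, c, d, e

Recall that \Diamond ψ holds at a world iff ψ holds at some accessible world.
Let φ = \Diamond (p \lor \neg p) \to \Diamond q. Evaluate φ at each world:
  a (successors {c}): φ is false.
  b (successors {a, b, e}): φ is true.
  c (successors {a, b}): φ is true.
  d (successors {b, c, e}): φ is true.
  e (successors {b, c, d}): φ is true.
For instance, at e:
  At e: \Diamond (p \lor \neg p) is true, \Diamond q is true, so \Diamond (p \lor \neg p) \to \Diamond q is true.
    At e: \Diamond (p \lor \neg p) requires p \lor \neg p at some successor in {b, c, d}.
      p \lor \neg p holds at b, so \Diamond (p \lor \neg p) is true at e.
    At e: \Diamond q requires q at some successor in {b, c, d}.
      q holds at b, so \Diamond q is true at e.
Satisfying worlds: {b, c, d, e}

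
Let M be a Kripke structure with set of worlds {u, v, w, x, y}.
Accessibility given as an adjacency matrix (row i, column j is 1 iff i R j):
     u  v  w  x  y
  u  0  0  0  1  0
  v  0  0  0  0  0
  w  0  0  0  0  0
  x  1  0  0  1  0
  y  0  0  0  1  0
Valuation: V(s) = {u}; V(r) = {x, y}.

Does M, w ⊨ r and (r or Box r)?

No

At w: r is false, r or Box r is true, so r and (r or Box r) is false.
  At w: r is false, Box r is true, so r or Box r is true.
    At w: no accessible worlds, so Box r holds vacuously.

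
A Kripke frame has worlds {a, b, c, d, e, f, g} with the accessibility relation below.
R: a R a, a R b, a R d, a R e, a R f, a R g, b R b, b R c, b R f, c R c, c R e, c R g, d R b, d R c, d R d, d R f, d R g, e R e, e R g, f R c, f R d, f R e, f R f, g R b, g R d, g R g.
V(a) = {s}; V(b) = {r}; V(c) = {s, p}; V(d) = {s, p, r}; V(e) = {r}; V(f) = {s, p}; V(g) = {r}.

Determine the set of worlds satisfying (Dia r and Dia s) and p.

Let φ = (Dia r and Dia s) and p. Evaluate φ at each world:
  a (successors {a, b, d, e, f, g}): φ is false.
  b (successors {b, c, f}): φ is false.
  c (successors {c, e, g}): φ is true.
  d (successors {b, c, d, f, g}): φ is true.
  e (successors {e, g}): φ is false.
  f (successors {c, d, e, f}): φ is true.
  g (successors {b, d, g}): φ is false.
For instance, at a:
  At a: Dia r and Dia s is true, p is false, so (Dia r and Dia s) and p is false.
    At a: Dia r is true, Dia s is true, so Dia r and Dia s is true.
      At a: Dia r requires r at some successor in {a, b, d, e, f, g}.
        r holds at b, so Dia r is true at a.
      At a: Dia s requires s at some successor in {a, b, d, e, f, g}.
        s holds at a, so Dia s is true at a.
Satisfying worlds: {c, d, f}

c, d, f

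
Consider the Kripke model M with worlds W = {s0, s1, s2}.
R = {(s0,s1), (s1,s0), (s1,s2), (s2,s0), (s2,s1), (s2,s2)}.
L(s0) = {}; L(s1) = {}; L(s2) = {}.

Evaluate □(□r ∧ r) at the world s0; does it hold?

No

At s0: □(□r ∧ r) requires □r ∧ r at every successor {s1}.
  □r ∧ r fails at s1, so □(□r ∧ r) is false at s0.
    At s1: □r is false, r is false, so □r ∧ r is false.
      At s1: □r requires r at every successor {s0, s2}.
        r fails at s0, so □r is false at s1.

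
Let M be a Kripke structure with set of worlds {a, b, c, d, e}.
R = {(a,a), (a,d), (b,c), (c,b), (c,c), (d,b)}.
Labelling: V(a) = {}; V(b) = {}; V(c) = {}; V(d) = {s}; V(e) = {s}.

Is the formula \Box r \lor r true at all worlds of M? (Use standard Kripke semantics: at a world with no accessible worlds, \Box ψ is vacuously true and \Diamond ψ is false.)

No

Let φ = \Box r \lor r. Evaluate φ at each world:
  a (successors {a, d}): φ is false.
  b (successors {c}): φ is false.
  c (successors {b, c}): φ is false.
  d (successors {b}): φ is false.
  e (successors ∅): φ is true.
Detail at a (counterexample):
  At a: \Box r is false, r is false, so \Box r \lor r is false.
    At a: \Box r requires r at every successor {a, d}.
      r fails at a, so \Box r is false at a.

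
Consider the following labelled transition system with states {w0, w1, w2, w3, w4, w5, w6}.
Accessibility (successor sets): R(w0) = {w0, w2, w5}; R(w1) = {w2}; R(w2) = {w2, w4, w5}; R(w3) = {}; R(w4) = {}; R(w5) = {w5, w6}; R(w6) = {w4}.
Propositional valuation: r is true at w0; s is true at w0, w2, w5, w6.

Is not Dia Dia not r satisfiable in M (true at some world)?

Yes

Let φ = not Dia Dia not r. Evaluate φ at each world:
  w0 (successors {w0, w2, w5}): φ is false.
  w1 (successors {w2}): φ is false.
  w2 (successors {w2, w4, w5}): φ is false.
  w3 (successors ∅): φ is true.
  w4 (successors ∅): φ is true.
  w5 (successors {w5, w6}): φ is false.
  w6 (successors {w4}): φ is true.
Detail at w3 (witness):
  At w3: Dia Dia not r is false, so not Dia Dia not r is true.
    At w3: no accessible worlds, so Dia Dia not r is false.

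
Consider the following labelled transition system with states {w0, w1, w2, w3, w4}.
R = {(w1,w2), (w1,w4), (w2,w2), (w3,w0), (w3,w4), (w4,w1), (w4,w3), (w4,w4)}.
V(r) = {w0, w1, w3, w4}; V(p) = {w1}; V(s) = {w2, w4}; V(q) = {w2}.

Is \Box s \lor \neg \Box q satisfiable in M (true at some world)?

Let φ = \Box s \lor \neg \Box q. Evaluate φ at each world:
  w0 (successors ∅): φ is true.
  w1 (successors {w2, w4}): φ is true.
  w2 (successors {w2}): φ is true.
  w3 (successors {w0, w4}): φ is true.
  w4 (successors {w1, w3, w4}): φ is true.
Detail at w0 (witness):
  At w0: \Box s is true, \neg \Box q is false, so \Box s \lor \neg \Box q is true.
    At w0: no accessible worlds, so \Box s holds vacuously.
    At w0: \Box q is true, so \neg \Box q is false.
      At w0: no accessible worlds, so \Box q holds vacuously.

Yes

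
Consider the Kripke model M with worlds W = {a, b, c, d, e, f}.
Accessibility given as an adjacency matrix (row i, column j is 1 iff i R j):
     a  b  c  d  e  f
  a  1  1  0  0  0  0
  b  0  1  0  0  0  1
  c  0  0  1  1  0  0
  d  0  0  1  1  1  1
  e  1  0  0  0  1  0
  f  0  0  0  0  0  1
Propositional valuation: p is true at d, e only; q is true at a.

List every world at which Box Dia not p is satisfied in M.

Let φ = Box Dia not p. Evaluate φ at each world:
  a (successors {a, b}): φ is true.
  b (successors {b, f}): φ is true.
  c (successors {c, d}): φ is true.
  d (successors {c, d, e, f}): φ is true.
  e (successors {a, e}): φ is true.
  f (successors {f}): φ is true.
For instance, at b:
  At b: Box Dia not p requires Dia not p at every successor {b, f}.
      At b: Dia not p requires not p at some successor in {b, f}.
        not p holds at b, so Dia not p is true at b.
      At f: Dia not p requires not p at some successor in {f}.
        not p holds at f, so Dia not p is true at f.
  So Box Dia not p is true at b.
Satisfying worlds: {a, b, c, d, e, f}

a, b, c, d, e, f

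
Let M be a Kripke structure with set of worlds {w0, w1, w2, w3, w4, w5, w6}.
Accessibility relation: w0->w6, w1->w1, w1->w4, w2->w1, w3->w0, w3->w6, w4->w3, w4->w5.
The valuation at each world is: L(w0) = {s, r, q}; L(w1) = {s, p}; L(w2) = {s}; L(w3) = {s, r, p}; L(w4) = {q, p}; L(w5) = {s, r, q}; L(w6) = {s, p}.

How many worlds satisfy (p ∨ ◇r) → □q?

4

Let φ = (p ∨ ◇r) → □q. Evaluate φ at each world:
  w0 (successors {w6}): φ is true.
  w1 (successors {w1, w4}): φ is false.
  w2 (successors {w1}): φ is true.
  w3 (successors {w0, w6}): φ is false.
  w4 (successors {w3, w5}): φ is false.
  w5 (successors ∅): φ is true.
  w6 (successors ∅): φ is true.
For instance, at w3:
  At w3: p ∨ ◇r is true, □q is false, so (p ∨ ◇r) → □q is false.
    At w3: p is true, ◇r is true, so p ∨ ◇r is true.
      At w3: ◇r requires r at some successor in {w0, w6}.
        r holds at w0, so ◇r is true at w3.
    At w3: □q requires q at every successor {w0, w6}.
      q fails at w6, so □q is false at w3.
Satisfying worlds: {w0, w2, w5, w6}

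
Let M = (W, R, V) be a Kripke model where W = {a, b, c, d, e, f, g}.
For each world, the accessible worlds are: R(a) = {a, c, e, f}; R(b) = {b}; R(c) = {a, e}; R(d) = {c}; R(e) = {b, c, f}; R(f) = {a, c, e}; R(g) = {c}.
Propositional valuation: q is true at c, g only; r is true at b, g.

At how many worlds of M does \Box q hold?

2

Let φ = \Box q. Evaluate φ at each world:
  a (successors {a, c, e, f}): φ is false.
  b (successors {b}): φ is false.
  c (successors {a, e}): φ is false.
  d (successors {c}): φ is true.
  e (successors {b, c, f}): φ is false.
  f (successors {a, c, e}): φ is false.
  g (successors {c}): φ is true.
For instance, at c:
  At c: \Box q requires q at every successor {a, e}.
    q fails at a, so \Box q is false at c.
Satisfying worlds: {d, g}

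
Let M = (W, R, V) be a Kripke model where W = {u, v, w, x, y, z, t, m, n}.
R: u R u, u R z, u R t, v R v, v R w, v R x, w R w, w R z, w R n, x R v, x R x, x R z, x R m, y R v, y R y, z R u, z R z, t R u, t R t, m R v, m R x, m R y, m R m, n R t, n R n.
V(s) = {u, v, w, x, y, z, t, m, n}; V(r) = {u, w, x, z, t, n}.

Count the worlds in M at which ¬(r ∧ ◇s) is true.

Let φ = ¬(r ∧ ◇s). Evaluate φ at each world:
  u (successors {u, z, t}): φ is false.
  v (successors {v, w, x}): φ is true.
  w (successors {w, z, n}): φ is false.
  x (successors {v, x, z, m}): φ is false.
  y (successors {v, y}): φ is true.
  z (successors {u, z}): φ is false.
  t (successors {u, t}): φ is false.
  m (successors {v, x, y, m}): φ is true.
  n (successors {t, n}): φ is false.
For instance, at w:
  At w: r ∧ ◇s is true, so ¬(r ∧ ◇s) is false.
    At w: r is true, ◇s is true, so r ∧ ◇s is true.
      At w: ◇s requires s at some successor in {w, z, n}.
        s holds at w, so ◇s is true at w.
Satisfying worlds: {v, y, m}

3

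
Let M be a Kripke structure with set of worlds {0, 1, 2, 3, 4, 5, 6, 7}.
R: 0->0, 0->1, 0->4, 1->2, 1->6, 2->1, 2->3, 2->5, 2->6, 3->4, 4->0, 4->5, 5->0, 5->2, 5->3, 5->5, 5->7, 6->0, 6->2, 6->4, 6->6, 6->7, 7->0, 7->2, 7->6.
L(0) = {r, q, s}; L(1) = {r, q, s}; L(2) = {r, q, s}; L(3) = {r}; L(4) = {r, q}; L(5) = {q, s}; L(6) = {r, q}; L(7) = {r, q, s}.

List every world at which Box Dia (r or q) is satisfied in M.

0, 1, 2, 3, 4, 5, 6, 7

Let φ = Box Dia (r or q). Evaluate φ at each world:
  0 (successors {0, 1, 4}): φ is true.
  1 (successors {2, 6}): φ is true.
  2 (successors {1, 3, 5, 6}): φ is true.
  3 (successors {4}): φ is true.
  4 (successors {0, 5}): φ is true.
  5 (successors {0, 2, 3, 5, 7}): φ is true.
  6 (successors {0, 2, 4, 6, 7}): φ is true.
  7 (successors {0, 2, 6}): φ is true.
For instance, at 0:
  At 0: Box Dia (r or q) requires Dia (r or q) at every successor {0, 1, 4}.
      At 0: Dia (r or q) requires r or q at some successor in {0, 1, 4}.
        r or q holds at 0, so Dia (r or q) is true at 0.
      At 1: Dia (r or q) requires r or q at some successor in {2, 6}.
        r or q holds at 2, so Dia (r or q) is true at 1.
      At 4: Dia (r or q) requires r or q at some successor in {0, 5}.
        r or q holds at 0, so Dia (r or q) is true at 4.
  So Box Dia (r or q) is true at 0.
Satisfying worlds: {0, 1, 2, 3, 4, 5, 6, 7}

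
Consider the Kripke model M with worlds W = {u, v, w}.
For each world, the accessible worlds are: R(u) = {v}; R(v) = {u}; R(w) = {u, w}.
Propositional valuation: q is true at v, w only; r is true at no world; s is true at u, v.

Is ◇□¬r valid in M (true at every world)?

Yes

Let φ = ◇□¬r. Evaluate φ at each world:
  u (successors {v}): φ is true.
  v (successors {u}): φ is true.
  w (successors {u, w}): φ is true.
For instance, at w:
  At w: ◇□¬r requires □¬r at some successor in {u, w}.
    □¬r holds at u, so ◇□¬r is true at w.
      At u: □¬r requires ¬r at every successor {v}.
        At v: ¬r is true.
      So □¬r is true at u.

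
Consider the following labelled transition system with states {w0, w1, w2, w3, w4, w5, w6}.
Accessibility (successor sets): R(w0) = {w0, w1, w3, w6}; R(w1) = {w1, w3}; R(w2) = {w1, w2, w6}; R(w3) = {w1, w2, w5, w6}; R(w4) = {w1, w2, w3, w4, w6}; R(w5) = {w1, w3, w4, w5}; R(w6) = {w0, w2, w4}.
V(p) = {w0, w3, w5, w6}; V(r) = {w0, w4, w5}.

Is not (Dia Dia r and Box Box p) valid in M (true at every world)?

Let φ = not (Dia Dia r and Box Box p). Evaluate φ at each world:
  w0 (successors {w0, w1, w3, w6}): φ is true.
  w1 (successors {w1, w3}): φ is true.
  w2 (successors {w1, w2, w6}): φ is true.
  w3 (successors {w1, w2, w5, w6}): φ is true.
  w4 (successors {w1, w2, w3, w4, w6}): φ is true.
  w5 (successors {w1, w3, w4, w5}): φ is true.
  w6 (successors {w0, w2, w4}): φ is true.
For instance, at w3:
  At w3: Dia Dia r and Box Box p is false, so not (Dia Dia r and Box Box p) is true.
    At w3: Dia Dia r is true, Box Box p is false, so Dia Dia r and Box Box p is false.
      At w3: Dia Dia r requires Dia r at some successor in {w1, w2, w5, w6}.
        Dia r holds at w5, so Dia Dia r is true at w3.
      At w3: Box Box p requires Box p at every successor {w1, w2, w5, w6}.
        Box p fails at w1, so Box Box p is false at w3.

Yes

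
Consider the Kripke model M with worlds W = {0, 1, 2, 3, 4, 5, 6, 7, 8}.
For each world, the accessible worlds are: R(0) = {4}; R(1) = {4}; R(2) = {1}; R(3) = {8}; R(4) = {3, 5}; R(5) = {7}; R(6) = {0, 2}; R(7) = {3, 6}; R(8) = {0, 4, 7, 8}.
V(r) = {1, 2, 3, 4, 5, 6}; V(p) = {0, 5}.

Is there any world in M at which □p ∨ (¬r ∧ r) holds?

Let φ = □p ∨ (¬r ∧ r). Evaluate φ at each world:
  0 (successors {4}): φ is false.
  1 (successors {4}): φ is false.
  2 (successors {1}): φ is false.
  3 (successors {8}): φ is false.
  4 (successors {3, 5}): φ is false.
  5 (successors {7}): φ is false.
  6 (successors {0, 2}): φ is false.
  7 (successors {3, 6}): φ is false.
  8 (successors {0, 4, 7, 8}): φ is false.
For instance, at 4:
  At 4: □p is false, ¬r ∧ r is false, so □p ∨ (¬r ∧ r) is false.
    At 4: □p requires p at every successor {3, 5}.
      p fails at 3, so □p is false at 4.

No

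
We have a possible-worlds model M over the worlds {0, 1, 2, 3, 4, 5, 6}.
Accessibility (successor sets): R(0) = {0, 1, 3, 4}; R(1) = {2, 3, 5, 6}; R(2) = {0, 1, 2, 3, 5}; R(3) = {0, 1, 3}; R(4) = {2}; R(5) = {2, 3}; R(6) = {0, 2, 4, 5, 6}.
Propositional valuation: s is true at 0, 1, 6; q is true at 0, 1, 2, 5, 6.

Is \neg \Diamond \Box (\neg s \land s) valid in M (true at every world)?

Yes

Recall that \Box ψ holds at a world iff ψ holds at every accessible world, and \Diamond ψ holds iff ψ holds at some accessible world.
Let φ = \neg \Diamond \Box (\neg s \land s). Evaluate φ at each world:
  0 (successors {0, 1, 3, 4}): φ is true.
  1 (successors {2, 3, 5, 6}): φ is true.
  2 (successors {0, 1, 2, 3, 5}): φ is true.
  3 (successors {0, 1, 3}): φ is true.
  4 (successors {2}): φ is true.
  5 (successors {2, 3}): φ is true.
  6 (successors {0, 2, 4, 5, 6}): φ is true.
For instance, at 4:
  At 4: \Diamond \Box (\neg s \land s) is false, so \neg \Diamond \Box (\neg s \land s) is true.
    At 4: \Diamond \Box (\neg s \land s) requires \Box (\neg s \land s) at some successor in {2}.
      At 2: \Box (\neg s \land s) is false.
    So \Diamond \Box (\neg s \land s) is false at 4.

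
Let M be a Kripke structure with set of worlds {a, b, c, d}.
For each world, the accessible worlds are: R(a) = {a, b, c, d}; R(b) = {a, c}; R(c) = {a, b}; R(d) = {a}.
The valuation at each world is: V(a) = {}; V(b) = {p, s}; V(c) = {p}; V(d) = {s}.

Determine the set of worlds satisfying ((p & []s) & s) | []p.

none

Let φ = ((p & []s) & s) | []p. Evaluate φ at each world:
  a (successors {a, b, c, d}): φ is false.
  b (successors {a, c}): φ is false.
  c (successors {a, b}): φ is false.
  d (successors {a}): φ is false.
For instance, at a:
  At a: (p & []s) & s is false, []p is false, so ((p & []s) & s) | []p is false.
    At a: p & []s is false, s is false, so (p & []s) & s is false.
      At a: p is false, []s is false, so p & []s is false.
    At a: []p requires p at every successor {a, b, c, d}.
      p fails at a, so []p is false at a.
Satisfying worlds: none.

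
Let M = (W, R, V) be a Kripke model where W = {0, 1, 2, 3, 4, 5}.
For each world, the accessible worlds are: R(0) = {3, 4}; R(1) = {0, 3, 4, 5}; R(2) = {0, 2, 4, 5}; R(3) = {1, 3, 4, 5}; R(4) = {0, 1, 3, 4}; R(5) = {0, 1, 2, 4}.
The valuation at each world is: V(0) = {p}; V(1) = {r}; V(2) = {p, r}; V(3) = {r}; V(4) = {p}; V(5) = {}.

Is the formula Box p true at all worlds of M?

No

Let φ = Box p. Evaluate φ at each world:
  0 (successors {3, 4}): φ is false.
  1 (successors {0, 3, 4, 5}): φ is false.
  2 (successors {0, 2, 4, 5}): φ is false.
  3 (successors {1, 3, 4, 5}): φ is false.
  4 (successors {0, 1, 3, 4}): φ is false.
  5 (successors {0, 1, 2, 4}): φ is false.
Detail at 0 (counterexample):
  At 0: Box p requires p at every successor {3, 4}.
    p fails at 3, so Box p is false at 0.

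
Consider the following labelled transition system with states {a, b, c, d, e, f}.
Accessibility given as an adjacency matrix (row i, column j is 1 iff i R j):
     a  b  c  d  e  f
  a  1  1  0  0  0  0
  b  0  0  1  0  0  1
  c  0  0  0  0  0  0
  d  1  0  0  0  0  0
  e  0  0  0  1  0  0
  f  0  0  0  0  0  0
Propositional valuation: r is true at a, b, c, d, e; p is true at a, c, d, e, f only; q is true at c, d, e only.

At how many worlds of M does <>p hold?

4

Let φ = <>p. Evaluate φ at each world:
  a (successors {a, b}): φ is true.
  b (successors {c, f}): φ is true.
  c (successors ∅): φ is false.
  d (successors {a}): φ is true.
  e (successors {d}): φ is true.
  f (successors ∅): φ is false.
For instance, at e:
  At e: <>p requires p at some successor in {d}.
    p holds at d, so <>p is true at e.
Satisfying worlds: {a, b, d, e}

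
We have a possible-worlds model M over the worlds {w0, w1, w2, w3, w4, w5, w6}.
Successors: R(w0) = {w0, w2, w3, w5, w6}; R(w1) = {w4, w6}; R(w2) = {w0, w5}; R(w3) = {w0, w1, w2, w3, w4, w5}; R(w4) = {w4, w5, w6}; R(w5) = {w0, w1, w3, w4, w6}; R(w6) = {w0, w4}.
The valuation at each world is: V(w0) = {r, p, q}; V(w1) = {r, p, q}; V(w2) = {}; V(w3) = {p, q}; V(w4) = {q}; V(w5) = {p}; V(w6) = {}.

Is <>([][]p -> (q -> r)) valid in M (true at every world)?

Let φ = <>([][]p -> (q -> r)). Evaluate φ at each world:
  w0 (successors {w0, w2, w3, w5, w6}): φ is true.
  w1 (successors {w4, w6}): φ is true.
  w2 (successors {w0, w5}): φ is true.
  w3 (successors {w0, w1, w2, w3, w4, w5}): φ is true.
  w4 (successors {w4, w5, w6}): φ is true.
  w5 (successors {w0, w1, w3, w4, w6}): φ is true.
  w6 (successors {w0, w4}): φ is true.
For instance, at w5:
  At w5: <>([][]p -> (q -> r)) requires [][]p -> (q -> r) at some successor in {w0, w1, w3, w4, w6}.
    [][]p -> (q -> r) holds at w0, so <>([][]p -> (q -> r)) is true at w5.
      At w0: [][]p is false, q -> r is true, so [][]p -> (q -> r) is true.

Yes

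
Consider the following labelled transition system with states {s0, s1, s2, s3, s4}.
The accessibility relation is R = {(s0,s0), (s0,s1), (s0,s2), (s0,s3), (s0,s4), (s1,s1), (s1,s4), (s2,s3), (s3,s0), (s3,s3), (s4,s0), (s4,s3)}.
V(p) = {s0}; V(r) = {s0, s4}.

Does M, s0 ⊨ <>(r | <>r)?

Yes

At s0: <>(r | <>r) requires r | <>r at some successor in {s0, s1, s2, s3, s4}.
  r | <>r holds at s0, so <>(r | <>r) is true at s0.
    At s0: r is true, <>r is true, so r | <>r is true.
      At s0: <>r requires r at some successor in {s0, s1, s2, s3, s4}.
        r holds at s0, so <>r is true at s0.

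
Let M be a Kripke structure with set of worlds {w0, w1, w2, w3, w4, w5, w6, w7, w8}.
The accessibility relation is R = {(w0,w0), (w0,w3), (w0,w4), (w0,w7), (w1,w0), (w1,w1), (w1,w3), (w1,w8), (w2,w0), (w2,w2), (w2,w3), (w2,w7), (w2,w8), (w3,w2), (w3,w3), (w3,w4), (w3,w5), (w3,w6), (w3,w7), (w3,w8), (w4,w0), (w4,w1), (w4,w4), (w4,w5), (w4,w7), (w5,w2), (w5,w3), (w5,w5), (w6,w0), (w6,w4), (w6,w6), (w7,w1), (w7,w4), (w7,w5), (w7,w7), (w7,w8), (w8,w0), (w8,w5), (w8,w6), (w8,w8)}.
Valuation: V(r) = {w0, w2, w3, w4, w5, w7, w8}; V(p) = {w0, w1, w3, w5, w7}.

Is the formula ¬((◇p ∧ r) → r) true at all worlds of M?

Let φ = ¬((◇p ∧ r) → r). Evaluate φ at each world:
  w0 (successors {w0, w3, w4, w7}): φ is false.
  w1 (successors {w0, w1, w3, w8}): φ is false.
  w2 (successors {w0, w2, w3, w7, w8}): φ is false.
  w3 (successors {w2, w3, w4, w5, w6, w7, w8}): φ is false.
  w4 (successors {w0, w1, w4, w5, w7}): φ is false.
  w5 (successors {w2, w3, w5}): φ is false.
  w6 (successors {w0, w4, w6}): φ is false.
  w7 (successors {w1, w4, w5, w7, w8}): φ is false.
  w8 (successors {w0, w5, w6, w8}): φ is false.
Detail at w0 (counterexample):
  At w0: (◇p ∧ r) → r is true, so ¬((◇p ∧ r) → r) is false.
    At w0: ◇p ∧ r is true, r is true, so (◇p ∧ r) → r is true.
      At w0: ◇p is true, r is true, so ◇p ∧ r is true.

No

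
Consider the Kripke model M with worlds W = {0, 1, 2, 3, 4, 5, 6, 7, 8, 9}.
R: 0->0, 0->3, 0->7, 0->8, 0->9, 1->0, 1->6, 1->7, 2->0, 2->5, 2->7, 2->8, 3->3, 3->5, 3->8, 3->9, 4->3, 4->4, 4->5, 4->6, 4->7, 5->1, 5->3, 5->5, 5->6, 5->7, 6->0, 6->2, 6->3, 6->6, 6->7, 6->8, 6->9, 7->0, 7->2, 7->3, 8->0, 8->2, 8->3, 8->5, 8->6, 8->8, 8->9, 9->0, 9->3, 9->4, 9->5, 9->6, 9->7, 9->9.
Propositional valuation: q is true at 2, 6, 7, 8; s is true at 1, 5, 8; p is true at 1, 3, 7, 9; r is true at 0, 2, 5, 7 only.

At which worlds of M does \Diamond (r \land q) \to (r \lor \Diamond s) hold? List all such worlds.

Recall that \Diamond ψ holds at a world iff ψ holds at some accessible world.
Let φ = \Diamond (r \land q) \to (r \lor \Diamond s). Evaluate φ at each world:
  0 (successors {0, 3, 7, 8, 9}): φ is true.
  1 (successors {0, 6, 7}): φ is false.
  2 (successors {0, 5, 7, 8}): φ is true.
  3 (successors {3, 5, 8, 9}): φ is true.
  4 (successors {3, 4, 5, 6, 7}): φ is true.
  5 (successors {1, 3, 5, 6, 7}): φ is true.
  6 (successors {0, 2, 3, 6, 7, 8, 9}): φ is true.
  7 (successors {0, 2, 3}): φ is true.
  8 (successors {0, 2, 3, 5, 6, 8, 9}): φ is true.
  9 (successors {0, 3, 4, 5, 6, 7, 9}): φ is true.
For instance, at 5:
  At 5: \Diamond (r \land q) is true, r \lor \Diamond s is true, so \Diamond (r \land q) \to (r \lor \Diamond s) is true.
    At 5: \Diamond (r \land q) requires r \land q at some successor in {1, 3, 5, 6, 7}.
      r \land q holds at 7, so \Diamond (r \land q) is true at 5.
    At 5: r is true, \Diamond s is true, so r \lor \Diamond s is true.
      At 5: \Diamond s requires s at some successor in {1, 3, 5, 6, 7}.
        s holds at 1, so \Diamond s is true at 5.
Satisfying worlds: {0, 2, 3, 4, 5, 6, 7, 8, 9}

0, 2, 3, 4, 5, 6, 7, 8, 9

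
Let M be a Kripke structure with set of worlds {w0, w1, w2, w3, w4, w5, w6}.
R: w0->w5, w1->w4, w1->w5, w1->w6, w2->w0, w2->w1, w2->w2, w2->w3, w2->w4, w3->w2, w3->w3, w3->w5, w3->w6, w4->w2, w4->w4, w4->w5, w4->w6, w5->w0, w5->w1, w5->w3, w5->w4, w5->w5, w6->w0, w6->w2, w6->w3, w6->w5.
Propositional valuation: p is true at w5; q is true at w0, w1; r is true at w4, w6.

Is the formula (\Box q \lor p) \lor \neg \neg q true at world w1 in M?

Yes

At w1: \Box q \lor p is false, \neg \neg q is true, so (\Box q \lor p) \lor \neg \neg q is true.
  At w1: \Box q is false, p is false, so \Box q \lor p is false.
    At w1: \Box q requires q at every successor {w4, w5, w6}.
      q fails at w4, so \Box q is false at w1.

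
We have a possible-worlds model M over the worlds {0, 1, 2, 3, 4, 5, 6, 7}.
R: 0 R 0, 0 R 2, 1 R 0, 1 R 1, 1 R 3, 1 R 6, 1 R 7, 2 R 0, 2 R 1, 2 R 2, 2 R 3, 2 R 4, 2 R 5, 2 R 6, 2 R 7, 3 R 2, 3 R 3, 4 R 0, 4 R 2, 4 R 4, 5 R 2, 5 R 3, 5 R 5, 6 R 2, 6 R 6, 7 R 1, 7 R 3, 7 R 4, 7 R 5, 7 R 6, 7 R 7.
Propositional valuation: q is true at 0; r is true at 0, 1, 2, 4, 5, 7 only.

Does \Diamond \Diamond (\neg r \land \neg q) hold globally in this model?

Let φ = \Diamond \Diamond (\neg r \land \neg q). Evaluate φ at each world:
  0 (successors {0, 2}): φ is true.
  1 (successors {0, 1, 3, 6, 7}): φ is true.
  2 (successors {0, 1, 2, 3, 4, 5, 6, 7}): φ is true.
  3 (successors {2, 3}): φ is true.
  4 (successors {0, 2, 4}): φ is true.
  5 (successors {2, 3, 5}): φ is true.
  6 (successors {2, 6}): φ is true.
  7 (successors {1, 3, 4, 5, 6, 7}): φ is true.
For instance, at 4:
  At 4: \Diamond \Diamond (\neg r \land \neg q) requires \Diamond (\neg r \land \neg q) at some successor in {0, 2, 4}.
    \Diamond (\neg r \land \neg q) holds at 2, so \Diamond \Diamond (\neg r \land \neg q) is true at 4.
      At 2: \Diamond (\neg r \land \neg q) requires \neg r \land \neg q at some successor in {0, 1, 2, 3, 4, 5, 6, 7}.
        \neg r \land \neg q holds at 3, so \Diamond (\neg r \land \neg q) is true at 2.

Yes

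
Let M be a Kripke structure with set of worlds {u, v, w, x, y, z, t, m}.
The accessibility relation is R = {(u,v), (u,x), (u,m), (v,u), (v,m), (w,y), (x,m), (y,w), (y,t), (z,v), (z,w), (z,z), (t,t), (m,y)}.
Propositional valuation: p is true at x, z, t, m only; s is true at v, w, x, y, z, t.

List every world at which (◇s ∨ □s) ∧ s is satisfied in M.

Recall that □ψ holds at a world iff ψ holds at every accessible world, and ◇ψ holds iff ψ holds at some accessible world.
Let φ = (◇s ∨ □s) ∧ s. Evaluate φ at each world:
  u (successors {v, x, m}): φ is false.
  v (successors {u, m}): φ is false.
  w (successors {y}): φ is true.
  x (successors {m}): φ is false.
  y (successors {w, t}): φ is true.
  z (successors {v, w, z}): φ is true.
  t (successors {t}): φ is true.
  m (successors {y}): φ is false.
For instance, at z:
  At z: ◇s ∨ □s is true, s is true, so (◇s ∨ □s) ∧ s is true.
    At z: ◇s is true, □s is true, so ◇s ∨ □s is true.
      At z: ◇s requires s at some successor in {v, w, z}.
        s holds at v, so ◇s is true at z.
      At z: □s requires s at every successor {v, w, z}.
        At v: s is true.
        At w: s is true.
        At z: s is true.
      So □s is true at z.
Satisfying worlds: {w, y, z, t}

w, y, z, t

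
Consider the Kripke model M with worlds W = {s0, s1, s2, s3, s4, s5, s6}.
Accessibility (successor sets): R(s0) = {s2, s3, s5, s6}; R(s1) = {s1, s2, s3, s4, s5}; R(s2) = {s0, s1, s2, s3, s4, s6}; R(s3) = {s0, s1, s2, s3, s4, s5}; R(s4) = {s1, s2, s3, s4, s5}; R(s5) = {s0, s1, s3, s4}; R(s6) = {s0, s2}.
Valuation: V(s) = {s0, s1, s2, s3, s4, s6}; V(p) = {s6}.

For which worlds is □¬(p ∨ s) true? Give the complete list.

Let φ = □¬(p ∨ s). Evaluate φ at each world:
  s0 (successors {s2, s3, s5, s6}): φ is false.
  s1 (successors {s1, s2, s3, s4, s5}): φ is false.
  s2 (successors {s0, s1, s2, s3, s4, s6}): φ is false.
  s3 (successors {s0, s1, s2, s3, s4, s5}): φ is false.
  s4 (successors {s1, s2, s3, s4, s5}): φ is false.
  s5 (successors {s0, s1, s3, s4}): φ is false.
  s6 (successors {s0, s2}): φ is false.
For instance, at s2:
  At s2: □¬(p ∨ s) requires ¬(p ∨ s) at every successor {s0, s1, s2, s3, s4, s6}.
    ¬(p ∨ s) fails at s0, so □¬(p ∨ s) is false at s2.
Satisfying worlds: none.

none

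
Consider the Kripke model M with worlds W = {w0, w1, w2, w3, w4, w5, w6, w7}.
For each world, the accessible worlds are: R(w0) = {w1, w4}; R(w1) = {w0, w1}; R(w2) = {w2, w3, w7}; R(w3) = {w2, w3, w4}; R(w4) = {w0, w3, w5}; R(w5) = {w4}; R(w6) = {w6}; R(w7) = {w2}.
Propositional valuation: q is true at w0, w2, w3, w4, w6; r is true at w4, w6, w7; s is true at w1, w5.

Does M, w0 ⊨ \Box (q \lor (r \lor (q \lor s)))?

At w0: \Box (q \lor (r \lor (q \lor s))) requires q \lor (r \lor (q \lor s)) at every successor {w1, w4}.
  At w1: q \lor (r \lor (q \lor s)) is true.
  At w4: q \lor (r \lor (q \lor s)) is true.
So \Box (q \lor (r \lor (q \lor s))) is true at w0.

Yes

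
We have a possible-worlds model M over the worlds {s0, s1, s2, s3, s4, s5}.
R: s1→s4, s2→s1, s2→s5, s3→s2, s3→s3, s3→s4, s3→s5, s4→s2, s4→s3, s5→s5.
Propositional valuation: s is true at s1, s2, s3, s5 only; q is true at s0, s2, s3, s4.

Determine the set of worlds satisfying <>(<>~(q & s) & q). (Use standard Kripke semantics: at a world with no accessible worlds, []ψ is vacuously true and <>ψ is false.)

Recall that <>ψ holds at a world iff ψ holds at some accessible world.
Let φ = <>(<>~(q & s) & q). Evaluate φ at each world:
  s0 (successors ∅): φ is false.
  s1 (successors {s4}): φ is false.
  s2 (successors {s1, s5}): φ is false.
  s3 (successors {s2, s3, s4, s5}): φ is true.
  s4 (successors {s2, s3}): φ is true.
  s5 (successors {s5}): φ is false.
For instance, at s4:
  At s4: <>(<>~(q & s) & q) requires <>~(q & s) & q at some successor in {s2, s3}.
    <>~(q & s) & q holds at s2, so <>(<>~(q & s) & q) is true at s4.
      At s2: <>~(q & s) is true, q is true, so <>~(q & s) & q is true.
Satisfying worlds: {s3, s4}

s3, s4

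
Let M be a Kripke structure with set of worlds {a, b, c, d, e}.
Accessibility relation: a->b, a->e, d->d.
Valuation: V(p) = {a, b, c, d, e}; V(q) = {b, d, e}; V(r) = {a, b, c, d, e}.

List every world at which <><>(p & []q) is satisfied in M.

d

Let φ = <><>(p & []q). Evaluate φ at each world:
  a (successors {b, e}): φ is false.
  b (successors ∅): φ is false.
  c (successors ∅): φ is false.
  d (successors {d}): φ is true.
  e (successors ∅): φ is false.
For instance, at a:
  At a: <><>(p & []q) requires <>(p & []q) at some successor in {b, e}.
    At b: <>(p & []q) is false.
    At e: <>(p & []q) is false.
  So <><>(p & []q) is false at a.
Satisfying worlds: {d}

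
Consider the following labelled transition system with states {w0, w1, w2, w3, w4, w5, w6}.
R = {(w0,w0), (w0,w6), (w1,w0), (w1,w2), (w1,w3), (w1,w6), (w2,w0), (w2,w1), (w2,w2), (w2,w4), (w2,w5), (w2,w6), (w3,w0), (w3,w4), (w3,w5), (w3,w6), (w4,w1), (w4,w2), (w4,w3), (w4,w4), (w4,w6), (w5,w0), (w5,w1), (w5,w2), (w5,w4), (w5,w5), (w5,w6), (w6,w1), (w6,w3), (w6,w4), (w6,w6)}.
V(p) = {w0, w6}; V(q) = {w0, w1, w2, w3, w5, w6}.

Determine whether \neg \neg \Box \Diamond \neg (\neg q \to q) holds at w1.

At w1: \neg \Box \Diamond \neg (\neg q \to q) is true, so \neg \neg \Box \Diamond \neg (\neg q \to q) is false.
  At w1: \Box \Diamond \neg (\neg q \to q) is false, so \neg \Box \Diamond \neg (\neg q \to q) is true.
    At w1: \Box \Diamond \neg (\neg q \to q) requires \Diamond \neg (\neg q \to q) at every successor {w0, w2, w3, w6}.
      \Diamond \neg (\neg q \to q) fails at w0, so \Box \Diamond \neg (\neg q \to q) is false at w1.

No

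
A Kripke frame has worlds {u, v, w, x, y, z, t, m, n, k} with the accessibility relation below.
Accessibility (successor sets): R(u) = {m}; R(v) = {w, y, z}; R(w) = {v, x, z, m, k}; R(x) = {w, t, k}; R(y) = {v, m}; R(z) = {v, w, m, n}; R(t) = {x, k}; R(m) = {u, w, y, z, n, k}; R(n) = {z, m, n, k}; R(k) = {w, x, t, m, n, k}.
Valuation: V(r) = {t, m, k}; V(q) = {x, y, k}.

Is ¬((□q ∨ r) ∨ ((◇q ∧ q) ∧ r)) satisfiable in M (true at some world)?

Let φ = ¬((□q ∨ r) ∨ ((◇q ∧ q) ∧ r)). Evaluate φ at each world:
  u (successors {m}): φ is true.
  v (successors {w, y, z}): φ is true.
  w (successors {v, x, z, m, k}): φ is true.
  x (successors {w, t, k}): φ is true.
  y (successors {v, m}): φ is true.
  z (successors {v, w, m, n}): φ is true.
  t (successors {x, k}): φ is false.
  m (successors {u, w, y, z, n, k}): φ is false.
  n (successors {z, m, n, k}): φ is true.
  k (successors {w, x, t, m, n, k}): φ is false.
Detail at u (witness):
  At u: (□q ∨ r) ∨ ((◇q ∧ q) ∧ r) is false, so ¬((□q ∨ r) ∨ ((◇q ∧ q) ∧ r)) is true.
    At u: □q ∨ r is false, (◇q ∧ q) ∧ r is false, so (□q ∨ r) ∨ ((◇q ∧ q) ∧ r) is false.
      At u: □q is false, r is false, so □q ∨ r is false.
      At u: ◇q ∧ q is false, r is false, so (◇q ∧ q) ∧ r is false.

Yes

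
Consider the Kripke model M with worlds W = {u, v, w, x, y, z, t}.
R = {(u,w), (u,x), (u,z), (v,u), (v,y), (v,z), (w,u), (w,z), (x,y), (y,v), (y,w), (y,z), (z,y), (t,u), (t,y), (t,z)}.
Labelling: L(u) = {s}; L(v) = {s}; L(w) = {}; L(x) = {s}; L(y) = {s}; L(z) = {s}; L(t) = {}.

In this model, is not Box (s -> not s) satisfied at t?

At t: Box (s -> not s) is false, so not Box (s -> not s) is true.
  At t: Box (s -> not s) requires s -> not s at every successor {u, y, z}.
    s -> not s fails at u, so Box (s -> not s) is false at t.

Yes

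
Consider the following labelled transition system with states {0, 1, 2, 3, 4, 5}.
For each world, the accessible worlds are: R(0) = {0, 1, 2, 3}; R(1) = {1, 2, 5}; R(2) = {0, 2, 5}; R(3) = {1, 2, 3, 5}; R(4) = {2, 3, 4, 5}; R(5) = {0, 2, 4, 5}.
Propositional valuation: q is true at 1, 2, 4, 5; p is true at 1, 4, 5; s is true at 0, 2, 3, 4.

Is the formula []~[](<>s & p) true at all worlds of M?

Recall that []ψ holds at a world iff ψ holds at every accessible world, and <>ψ holds iff ψ holds at some accessible world.
Let φ = []~[](<>s & p). Evaluate φ at each world:
  0 (successors {0, 1, 2, 3}): φ is true.
  1 (successors {1, 2, 5}): φ is true.
  2 (successors {0, 2, 5}): φ is true.
  3 (successors {1, 2, 3, 5}): φ is true.
  4 (successors {2, 3, 4, 5}): φ is true.
  5 (successors {0, 2, 4, 5}): φ is true.
For instance, at 4:
  At 4: []~[](<>s & p) requires ~[](<>s & p) at every successor {2, 3, 4, 5}.
    At 2: ~[](<>s & p) is true.
    At 3: ~[](<>s & p) is true.
    At 4: ~[](<>s & p) is true.
    At 5: ~[](<>s & p) is true.
  So []~[](<>s & p) is true at 4.

Yes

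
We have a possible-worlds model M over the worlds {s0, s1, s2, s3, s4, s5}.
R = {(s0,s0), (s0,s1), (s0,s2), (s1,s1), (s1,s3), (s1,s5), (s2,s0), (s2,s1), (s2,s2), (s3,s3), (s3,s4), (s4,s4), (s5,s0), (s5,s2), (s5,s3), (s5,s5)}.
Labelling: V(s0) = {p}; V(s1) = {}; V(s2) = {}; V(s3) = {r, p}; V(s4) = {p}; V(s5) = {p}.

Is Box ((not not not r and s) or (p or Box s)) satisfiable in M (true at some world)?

Yes

Let φ = Box ((not not not r and s) or (p or Box s)). Evaluate φ at each world:
  s0 (successors {s0, s1, s2}): φ is false.
  s1 (successors {s1, s3, s5}): φ is false.
  s2 (successors {s0, s1, s2}): φ is false.
  s3 (successors {s3, s4}): φ is true.
  s4 (successors {s4}): φ is true.
  s5 (successors {s0, s2, s3, s5}): φ is false.
Detail at s3 (witness):
  At s3: Box ((not not not r and s) or (p or Box s)) requires (not not not r and s) or (p or Box s) at every successor {s3, s4}.
      At s3: not not not r and s is false, p or Box s is true, so (not not not r and s) or (p or Box s) is true.
      At s4: not not not r and s is false, p or Box s is true, so (not not not r and s) or (p or Box s) is true.
  So Box ((not not not r and s) or (p or Box s)) is true at s3.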